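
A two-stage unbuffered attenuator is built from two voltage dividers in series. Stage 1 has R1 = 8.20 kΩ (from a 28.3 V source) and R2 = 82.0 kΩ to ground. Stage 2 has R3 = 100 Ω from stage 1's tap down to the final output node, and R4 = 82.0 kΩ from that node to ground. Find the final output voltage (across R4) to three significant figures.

V_out ≈ 23.6 V

Stage 2 presents R3+R4 = 82100 Ω as a load on stage 1's tap.
Stage 1's lower leg becomes R2‖(R3+R4) = 41020 Ω, so V_mid = 28.3 × 41020/49220 = 23.59 V.
Stage 2 is itself unloaded: V_out = V_mid × R4/(R3+R4) = 23.59 × 82000/82100 = 23.6 V.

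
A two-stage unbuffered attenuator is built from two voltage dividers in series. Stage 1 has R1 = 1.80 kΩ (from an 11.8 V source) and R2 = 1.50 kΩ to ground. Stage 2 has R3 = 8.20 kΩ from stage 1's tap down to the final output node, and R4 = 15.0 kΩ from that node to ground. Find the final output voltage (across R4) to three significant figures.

V_out ≈ 3.35 V

Stage 2 presents R3+R4 = 23.20 kΩ as a load on stage 1's tap.
Stage 1's lower leg becomes R2‖(R3+R4) = 1.409 kΩ, so V_mid = 11.8 × 1.409/3.209 = 5.181 V.
Stage 2 is itself unloaded: V_out = V_mid × R4/(R3+R4) = 5.181 × 15.0/23.20 = 3.35 V.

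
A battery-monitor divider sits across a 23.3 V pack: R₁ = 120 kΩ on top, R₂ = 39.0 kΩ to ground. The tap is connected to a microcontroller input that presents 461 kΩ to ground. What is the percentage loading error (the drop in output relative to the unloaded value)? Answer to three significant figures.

6.00 %

The divider's output (Thévenin) resistance is R₁‖R₂ = 29.43 kΩ.
Fractional drop under load = R_th/(R_th + R_L) = 29.43 / (29.43 + 461) = 0.06002.
So the output falls by 6.00 %.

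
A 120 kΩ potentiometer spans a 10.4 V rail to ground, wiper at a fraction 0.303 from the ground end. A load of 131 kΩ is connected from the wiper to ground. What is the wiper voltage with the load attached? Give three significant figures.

V ≈ 2.64 V

The wiper splits the pot into (1−α)R = 83.64 kΩ above and αR = 36.36 kΩ below.
Lower section ‖ load = 28.46 kΩ.
V_wiper = 10.4 × 28.46/(83.64 + 28.46) = 2.64 V.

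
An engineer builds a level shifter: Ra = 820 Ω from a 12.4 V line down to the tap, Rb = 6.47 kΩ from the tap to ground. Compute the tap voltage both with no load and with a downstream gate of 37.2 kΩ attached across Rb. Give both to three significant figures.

Open-circuit: V = 12.4 × 6470/(820 + 6470) = 11.0 V.
With the load, Rb becomes Rb‖R_L = 5511 Ω, so V = 12.4 × 5511/6331 = 10.8 V.

Unloaded: 11.0 V; loaded: 10.8 V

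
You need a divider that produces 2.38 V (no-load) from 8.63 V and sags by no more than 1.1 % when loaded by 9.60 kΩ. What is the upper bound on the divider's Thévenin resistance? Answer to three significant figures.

Loading drop = R_th/(R_th + R_L) ≤ 0.0110, so R_th ≤ R_L · ε/(1−ε) = 9.60 kΩ × 0.0110/0.9890 = 107 Ω.

R_th ≤ 107 Ω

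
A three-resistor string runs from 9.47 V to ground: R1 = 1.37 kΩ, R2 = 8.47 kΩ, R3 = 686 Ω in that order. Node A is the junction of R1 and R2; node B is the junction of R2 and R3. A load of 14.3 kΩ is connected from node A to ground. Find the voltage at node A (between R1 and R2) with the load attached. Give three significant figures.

Below node A the series string R2+R3 = 9156 Ω sits in parallel with the 14300 Ω load: 5582 Ω.
V_A = 9.47 × 5582/(1370 + 5582) = 7.60 V.

V ≈ 7.60 V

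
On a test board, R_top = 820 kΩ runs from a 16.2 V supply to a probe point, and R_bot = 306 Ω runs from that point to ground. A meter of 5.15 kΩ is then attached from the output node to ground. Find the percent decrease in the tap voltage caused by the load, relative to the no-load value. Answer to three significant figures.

5.61 %

The divider's output (Thévenin) resistance is R_top‖R_bot = 305.9 Ω.
Fractional drop under load = R_th/(R_th + R_L) = 305.9 / (305.9 + 5150) = 0.05607.
So the output falls by 5.61 %.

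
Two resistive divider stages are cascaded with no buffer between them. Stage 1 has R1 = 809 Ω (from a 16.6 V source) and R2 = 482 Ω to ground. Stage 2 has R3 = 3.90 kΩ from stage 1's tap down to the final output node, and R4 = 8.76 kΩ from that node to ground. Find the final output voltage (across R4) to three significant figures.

Stage 2 presents R3+R4 = 12660 Ω as a load on stage 1's tap.
Stage 1's lower leg becomes R2‖(R3+R4) = 464.3 Ω, so V_mid = 16.6 × 464.3/1273 = 6.053 V.
Stage 2 is itself unloaded: V_out = V_mid × R4/(R3+R4) = 6.053 × 8760/12660 = 4.19 V.

V_out ≈ 4.19 V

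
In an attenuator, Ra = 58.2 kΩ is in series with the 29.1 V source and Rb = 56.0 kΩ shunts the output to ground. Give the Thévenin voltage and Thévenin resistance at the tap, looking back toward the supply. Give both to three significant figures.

V_th is the open-circuit tap voltage: 29.1 × 56.0/(58.2 + 56.0) = 14.3 V.
With the supply zeroed, Ra and Rb appear in parallel from the tap: R_th = Ra‖Rb = (58.2 × 56.0)/114.2 = 28.5 kΩ.

V_th = 14.3 V, R_th = 28.5 kΩ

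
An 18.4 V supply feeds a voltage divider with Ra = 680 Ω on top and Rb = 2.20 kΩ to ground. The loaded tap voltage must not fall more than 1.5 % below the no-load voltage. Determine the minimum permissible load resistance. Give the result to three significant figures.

R_L(min) ≈ 34.1 kΩ

Output resistance R_th = Ra‖Rb = (680 × 2200)/2880 = 519.4 Ω.
The fractional drop is R_th/(R_th + R_L); requiring this ≤ 0.0150 gives R_L ≥ R_th(1/0.0150 − 1) = 519.4 × 65.67 = 34.1 kΩ.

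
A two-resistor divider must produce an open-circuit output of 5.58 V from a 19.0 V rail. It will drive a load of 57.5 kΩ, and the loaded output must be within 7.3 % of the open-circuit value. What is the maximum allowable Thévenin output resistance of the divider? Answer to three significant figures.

Loading drop = R_th/(R_th + R_L) ≤ 0.0730, so R_th ≤ R_L · ε/(1−ε) = 57.5 kΩ × 0.0730/0.9270 = 4.53 kΩ.
(Any R1, R2 with R2/(R1+R2) = 0.294 and R1‖R2 ≤ 4.53 kΩ will meet the spec.)

R_th ≤ 4.53 kΩ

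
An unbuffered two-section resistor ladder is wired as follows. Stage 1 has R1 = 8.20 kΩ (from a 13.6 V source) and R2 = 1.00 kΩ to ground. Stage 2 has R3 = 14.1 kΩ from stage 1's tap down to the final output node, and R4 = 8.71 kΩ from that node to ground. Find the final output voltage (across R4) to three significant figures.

Stage 2 presents R3+R4 = 22.81 kΩ as a load on stage 1's tap.
Stage 1's lower leg becomes R2‖(R3+R4) = 0.9580 kΩ, so V_mid = 13.6 × 0.9580/9.158 = 1.423 V.
Stage 2 is itself unloaded: V_out = V_mid × R4/(R3+R4) = 1.423 × 8.71/22.81 = 0.543 V.

V_out ≈ 0.543 V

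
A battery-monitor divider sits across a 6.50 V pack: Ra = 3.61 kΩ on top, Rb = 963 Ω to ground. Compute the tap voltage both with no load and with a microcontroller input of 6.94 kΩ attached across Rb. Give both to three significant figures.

Open-circuit: V = 6.50 × 963/(3610 + 963) = 1.37 V.
With the load, Rb becomes Rb‖R_L = 845.7 Ω, so V = 6.50 × 845.7/4456 = 1.23 V.

Unloaded: 1.37 V; loaded: 1.23 V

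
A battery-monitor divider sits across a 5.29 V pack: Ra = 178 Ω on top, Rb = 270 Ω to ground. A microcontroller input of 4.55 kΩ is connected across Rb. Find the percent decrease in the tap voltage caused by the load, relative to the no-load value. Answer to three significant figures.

The divider's output (Thévenin) resistance is Ra‖Rb = 107.3 Ω.
Fractional drop under load = R_th/(R_th + R_L) = 107.3 / (107.3 + 4550) = 0.02303.
So the output falls by 2.30 %.

2.30 %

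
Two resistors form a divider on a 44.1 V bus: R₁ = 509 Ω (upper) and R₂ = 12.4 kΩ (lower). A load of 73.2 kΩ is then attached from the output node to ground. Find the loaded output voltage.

The load sits in parallel with R₂: R₂‖R_L = (12400 × 73200) / (12400 + 73200) = 10600 Ω.
V_out = 44.1 × 10600 / (509 + 10600) = 44.1 × 10600/11110 = 42.1 V.

V_out ≈ 42.1 V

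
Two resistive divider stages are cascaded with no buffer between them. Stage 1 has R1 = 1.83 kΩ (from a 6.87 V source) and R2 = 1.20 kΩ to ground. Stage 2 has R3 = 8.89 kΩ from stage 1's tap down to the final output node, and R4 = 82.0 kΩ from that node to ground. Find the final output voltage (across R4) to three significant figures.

V_out ≈ 2.44 V

Stage 2 presents R3+R4 = 90.89 kΩ as a load on stage 1's tap.
Stage 1's lower leg becomes R2‖(R3+R4) = 1.184 kΩ, so V_mid = 6.87 × 1.184/3.014 = 2.699 V.
Stage 2 is itself unloaded: V_out = V_mid × R4/(R3+R4) = 2.699 × 82.0/90.89 = 2.44 V.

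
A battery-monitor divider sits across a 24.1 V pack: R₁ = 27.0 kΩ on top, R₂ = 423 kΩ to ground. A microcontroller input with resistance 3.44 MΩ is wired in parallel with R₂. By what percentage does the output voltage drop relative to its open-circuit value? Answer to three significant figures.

The divider's output (Thévenin) resistance is R₁‖R₂ = 25.38 kΩ.
Fractional drop under load = R_th/(R_th + R_L) = 25.38 / (25.38 + 3440) = 0.007324.
So the output falls by 0.732 %.

0.732 %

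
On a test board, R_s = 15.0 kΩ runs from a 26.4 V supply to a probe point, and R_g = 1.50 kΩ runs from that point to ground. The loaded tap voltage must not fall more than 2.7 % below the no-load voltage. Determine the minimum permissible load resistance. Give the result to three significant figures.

Output resistance R_th = R_s‖R_g = (15.0 × 1.50)/16.50 = 1.364 kΩ.
The fractional drop is R_th/(R_th + R_L); requiring this ≤ 0.0270 gives R_L ≥ R_th(1/0.0270 − 1) = 1.364 × 36.04 = 49.1 kΩ.

R_L(min) ≈ 49.1 kΩ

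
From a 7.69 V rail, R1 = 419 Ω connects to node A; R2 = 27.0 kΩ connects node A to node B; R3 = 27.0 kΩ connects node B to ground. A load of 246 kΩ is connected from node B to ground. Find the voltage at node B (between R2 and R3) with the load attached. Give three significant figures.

At node B, R3 is in parallel with the load: R3‖R_L = 24330 Ω.
Below node A the resistance is R2 + (R3‖R_L) = 51330 Ω, so V_A = 7.69 × 51330/51750 = 7.628 V.
Then V_B = V_A × (R3‖R_L)/(R2 + R3‖R_L) = 7.628 × 24330/51330 = 3.62 V.

V ≈ 3.62 V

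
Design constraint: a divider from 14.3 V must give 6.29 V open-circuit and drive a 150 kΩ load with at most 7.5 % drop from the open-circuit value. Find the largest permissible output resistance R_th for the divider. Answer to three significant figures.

R_th ≤ 12.2 kΩ

Loading drop = R_th/(R_th + R_L) ≤ 0.0750, so R_th ≤ R_L · ε/(1−ε) = 150 kΩ × 0.0750/0.9250 = 12.2 kΩ.
(Any R1, R2 with R2/(R1+R2) = 0.440 and R1‖R2 ≤ 12.2 kΩ will meet the spec.)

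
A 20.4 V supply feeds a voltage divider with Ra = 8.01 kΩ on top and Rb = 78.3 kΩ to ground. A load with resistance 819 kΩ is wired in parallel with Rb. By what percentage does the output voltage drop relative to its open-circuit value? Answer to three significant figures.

The divider's output (Thévenin) resistance is Ra‖Rb = 7.267 kΩ.
Fractional drop under load = R_th/(R_th + R_L) = 7.267 / (7.267 + 819) = 0.008795.
So the output falls by 0.879 %.

0.879 %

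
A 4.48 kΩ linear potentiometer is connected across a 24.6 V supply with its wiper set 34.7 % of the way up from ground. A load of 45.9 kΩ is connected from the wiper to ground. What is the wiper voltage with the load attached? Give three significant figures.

The wiper splits the pot into (1−α)R = 2.925 kΩ above and αR = 1.555 kΩ below.
Lower section ‖ load = 1.504 kΩ.
V_wiper = 24.6 × 1.504/(2.925 + 1.504) = 8.35 V.

V ≈ 8.35 V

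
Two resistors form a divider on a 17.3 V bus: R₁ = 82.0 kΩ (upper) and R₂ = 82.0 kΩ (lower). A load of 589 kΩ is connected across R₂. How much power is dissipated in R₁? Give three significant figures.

Total resistance from the source is R₁ + (R₂‖R_L) = 154.0 kΩ, so I = 17.3/154.0 kΩ = 0.1124 mA.
P = I²·R₁ = (0.1124 mA)² × 82.0 kΩ = 1.04 mW.

P ≈ 1.04 mW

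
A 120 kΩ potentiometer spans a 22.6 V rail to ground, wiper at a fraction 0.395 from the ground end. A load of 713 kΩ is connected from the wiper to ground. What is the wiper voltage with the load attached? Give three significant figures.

The wiper splits the pot into (1−α)R = 72.60 kΩ above and αR = 47.40 kΩ below.
Lower section ‖ load = 44.45 kΩ.
V_wiper = 22.6 × 44.45/(72.60 + 44.45) = 8.58 V.

V ≈ 8.58 V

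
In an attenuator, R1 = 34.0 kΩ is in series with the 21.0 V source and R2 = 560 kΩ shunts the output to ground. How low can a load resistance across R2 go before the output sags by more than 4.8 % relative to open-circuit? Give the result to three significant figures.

Output resistance R_th = R1‖R2 = (34.0 × 560)/594.0 = 32.05 kΩ.
The fractional drop is R_th/(R_th + R_L); requiring this ≤ 0.0480 gives R_L ≥ R_th(1/0.0480 − 1) = 32.05 × 19.83 = 636 kΩ.

R_L(min) ≈ 636 kΩ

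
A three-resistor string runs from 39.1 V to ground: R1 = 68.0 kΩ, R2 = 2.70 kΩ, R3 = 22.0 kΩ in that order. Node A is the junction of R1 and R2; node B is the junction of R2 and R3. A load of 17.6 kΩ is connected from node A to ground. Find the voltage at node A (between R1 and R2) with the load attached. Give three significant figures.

V ≈ 5.13 V

Below node A the series string R2+R3 = 24.70 kΩ sits in parallel with the 17.6 kΩ load: 10.28 kΩ.
V_A = 39.1 × 10.28/(68.0 + 10.28) = 5.13 V.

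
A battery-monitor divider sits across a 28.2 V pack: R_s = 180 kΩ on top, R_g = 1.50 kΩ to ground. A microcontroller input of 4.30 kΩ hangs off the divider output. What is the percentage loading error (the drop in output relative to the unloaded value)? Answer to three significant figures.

The divider's output (Thévenin) resistance is R_s‖R_g = 1.488 kΩ.
Fractional drop under load = R_th/(R_th + R_L) = 1.488 / (1.488 + 4.30) = 0.2570.
So the output falls by 25.7 %.

25.7 %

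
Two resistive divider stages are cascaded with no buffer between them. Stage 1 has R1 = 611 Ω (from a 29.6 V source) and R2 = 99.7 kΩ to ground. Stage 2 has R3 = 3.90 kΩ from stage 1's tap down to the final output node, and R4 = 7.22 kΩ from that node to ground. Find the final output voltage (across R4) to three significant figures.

V_out ≈ 18.1 V

Stage 2 presents R3+R4 = 11120 Ω as a load on stage 1's tap.
Stage 1's lower leg becomes R2‖(R3+R4) = 10000 Ω, so V_mid = 29.6 × 10000/10620 = 27.90 V.
Stage 2 is itself unloaded: V_out = V_mid × R4/(R3+R4) = 27.90 × 7220/11120 = 18.1 V.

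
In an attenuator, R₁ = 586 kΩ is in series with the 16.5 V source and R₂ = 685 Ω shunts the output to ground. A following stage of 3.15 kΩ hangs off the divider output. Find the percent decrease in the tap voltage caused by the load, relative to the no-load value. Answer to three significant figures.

Unloaded V = 16.5 × 685/586700 = 0.01927 V.
Loaded: R₂‖R_L = 562.6 Ω, giving V = 16.5 × 562.6/586600 = 0.01583 V.
Drop = (0.01927 − 0.01583) / 0.01927 = 17.8 %.

17.8 %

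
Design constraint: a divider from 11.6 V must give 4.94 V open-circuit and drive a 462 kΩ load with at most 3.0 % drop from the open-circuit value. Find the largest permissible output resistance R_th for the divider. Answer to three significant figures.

Loading drop = R_th/(R_th + R_L) ≤ 0.0300, so R_th ≤ R_L · ε/(1−ε) = 462 kΩ × 0.0300/0.9700 = 14.3 kΩ.

R_th ≤ 14.3 kΩ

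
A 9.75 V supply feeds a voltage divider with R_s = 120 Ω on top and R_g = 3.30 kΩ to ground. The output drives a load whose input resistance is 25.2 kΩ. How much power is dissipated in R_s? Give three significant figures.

P ≈ 1.24 mW

Total resistance from the source is R_s + (R_g‖R_L) = 3038 Ω, so I = 9.75/3038 Ω = 3.209 mA.
P = I²·R_s = (3.209 mA)² × 120 Ω = 1.24 mW.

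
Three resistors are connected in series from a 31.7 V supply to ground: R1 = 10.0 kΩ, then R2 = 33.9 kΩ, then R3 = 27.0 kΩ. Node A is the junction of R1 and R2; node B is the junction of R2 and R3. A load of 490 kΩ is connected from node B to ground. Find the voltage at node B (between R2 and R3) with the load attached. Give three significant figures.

V ≈ 11.7 V

At node B, R3 is in parallel with the load: R3‖R_L = 25.59 kΩ.
Below node A the resistance is R2 + (R3‖R_L) = 59.49 kΩ, so V_A = 31.7 × 59.49/69.49 = 27.14 V.
Then V_B = V_A × (R3‖R_L)/(R2 + R3‖R_L) = 27.14 × 25.59/59.49 = 11.7 V.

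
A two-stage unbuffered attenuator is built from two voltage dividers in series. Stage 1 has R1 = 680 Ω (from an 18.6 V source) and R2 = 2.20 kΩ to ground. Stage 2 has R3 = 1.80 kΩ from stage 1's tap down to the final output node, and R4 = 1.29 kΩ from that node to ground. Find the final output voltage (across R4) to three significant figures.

Stage 2 presents R3+R4 = 3090 Ω as a load on stage 1's tap.
Stage 1's lower leg becomes R2‖(R3+R4) = 1285 Ω, so V_mid = 18.6 × 1285/1965 = 12.16 V.
Stage 2 is itself unloaded: V_out = V_mid × R4/(R3+R4) = 12.16 × 1290/3090 = 5.08 V.

V_out ≈ 5.08 V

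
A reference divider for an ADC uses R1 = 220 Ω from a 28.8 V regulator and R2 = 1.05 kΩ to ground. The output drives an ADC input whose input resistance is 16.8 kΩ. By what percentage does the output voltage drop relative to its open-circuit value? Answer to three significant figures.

1.07 %

The divider's output (Thévenin) resistance is R1‖R2 = 181.9 Ω.
Fractional drop under load = R_th/(R_th + R_L) = 181.9 / (181.9 + 16800) = 0.01071.
So the output falls by 1.07 %.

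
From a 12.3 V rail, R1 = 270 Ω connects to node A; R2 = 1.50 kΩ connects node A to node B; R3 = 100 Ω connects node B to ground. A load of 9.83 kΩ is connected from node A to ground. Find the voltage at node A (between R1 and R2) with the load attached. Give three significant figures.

V ≈ 10.3 V

Below node A the series string R2+R3 = 1600 Ω sits in parallel with the 9830 Ω load: 1376 Ω.
V_A = 12.3 × 1376/(270 + 1376) = 10.3 V.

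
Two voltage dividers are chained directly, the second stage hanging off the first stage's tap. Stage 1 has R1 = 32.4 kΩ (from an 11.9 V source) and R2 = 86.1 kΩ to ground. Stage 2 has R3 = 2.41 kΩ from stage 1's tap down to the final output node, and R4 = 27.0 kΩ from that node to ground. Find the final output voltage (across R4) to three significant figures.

Stage 2 presents R3+R4 = 29.41 kΩ as a load on stage 1's tap.
Stage 1's lower leg becomes R2‖(R3+R4) = 21.92 kΩ, so V_mid = 11.9 × 21.92/54.32 = 4.802 V.
Stage 2 is itself unloaded: V_out = V_mid × R4/(R3+R4) = 4.802 × 27.0/29.41 = 4.41 V.

V_out ≈ 4.41 V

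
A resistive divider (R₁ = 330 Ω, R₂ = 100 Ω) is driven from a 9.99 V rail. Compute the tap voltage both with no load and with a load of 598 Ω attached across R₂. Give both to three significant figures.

Unloaded: 2.32 V; loaded: 2.06 V

Open-circuit: V = 9.99 × 100/(330 + 100) = 2.32 V.
With the load, R₂ becomes R₂‖R_L = 85.67 Ω, so V = 9.99 × 85.67/415.7 = 2.06 V.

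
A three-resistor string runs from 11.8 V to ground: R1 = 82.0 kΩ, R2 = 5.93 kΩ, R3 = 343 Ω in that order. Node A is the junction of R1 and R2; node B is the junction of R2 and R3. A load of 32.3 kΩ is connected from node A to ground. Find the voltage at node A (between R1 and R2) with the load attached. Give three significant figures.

Below node A the series string R2+R3 = 6273 Ω sits in parallel with the 32300 Ω load: 5253 Ω.
V_A = 11.8 × 5253/(82000 + 5253) = 0.710 V.

V ≈ 0.710 V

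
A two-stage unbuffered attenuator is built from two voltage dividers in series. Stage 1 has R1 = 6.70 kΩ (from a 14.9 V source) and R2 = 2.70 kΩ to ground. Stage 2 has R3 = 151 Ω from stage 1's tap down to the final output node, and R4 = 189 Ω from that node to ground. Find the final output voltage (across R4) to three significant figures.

Stage 2 presents R3+R4 = 340.0 Ω as a load on stage 1's tap.
Stage 1's lower leg becomes R2‖(R3+R4) = 302.0 Ω, so V_mid = 14.9 × 302.0/7002 = 0.6426 V.
Stage 2 is itself unloaded: V_out = V_mid × R4/(R3+R4) = 0.6426 × 189/340.0 = 0.357 V.

V_out ≈ 0.357 V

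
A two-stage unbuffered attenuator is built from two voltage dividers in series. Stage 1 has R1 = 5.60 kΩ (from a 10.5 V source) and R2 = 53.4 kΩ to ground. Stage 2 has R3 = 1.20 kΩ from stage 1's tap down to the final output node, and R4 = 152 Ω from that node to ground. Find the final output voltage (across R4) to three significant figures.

Stage 2 presents R3+R4 = 1352 Ω as a load on stage 1's tap.
Stage 1's lower leg becomes R2‖(R3+R4) = 1319 Ω, so V_mid = 10.5 × 1319/6919 = 2.001 V.
Stage 2 is itself unloaded: V_out = V_mid × R4/(R3+R4) = 2.001 × 152/1352 = 0.225 V.

V_out ≈ 0.225 V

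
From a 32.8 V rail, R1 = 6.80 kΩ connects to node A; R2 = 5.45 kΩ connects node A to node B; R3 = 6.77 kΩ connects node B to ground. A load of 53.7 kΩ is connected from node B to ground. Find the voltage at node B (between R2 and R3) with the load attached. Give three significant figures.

V ≈ 10.8 V

At node B, R3 is in parallel with the load: R3‖R_L = 6.012 kΩ.
Below node A the resistance is R2 + (R3‖R_L) = 11.46 kΩ, so V_A = 32.8 × 11.46/18.26 = 20.59 V.
Then V_B = V_A × (R3‖R_L)/(R2 + R3‖R_L) = 20.59 × 6.012/11.46 = 10.8 V.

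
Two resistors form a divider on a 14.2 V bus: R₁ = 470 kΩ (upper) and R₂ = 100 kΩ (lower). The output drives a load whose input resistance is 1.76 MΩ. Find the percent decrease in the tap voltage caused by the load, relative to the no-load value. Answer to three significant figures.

The divider's output (Thévenin) resistance is R₁‖R₂ = 82.46 kΩ.
Fractional drop under load = R_th/(R_th + R_L) = 82.46 / (82.46 + 1760) = 0.04475.
So the output falls by 4.48 %.

4.48 %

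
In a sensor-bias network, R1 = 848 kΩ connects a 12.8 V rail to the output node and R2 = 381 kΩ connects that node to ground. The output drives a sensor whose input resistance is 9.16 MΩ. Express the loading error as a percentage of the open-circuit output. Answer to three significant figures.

The divider's output (Thévenin) resistance is R1‖R2 = 262.9 kΩ.
Fractional drop under load = R_th/(R_th + R_L) = 262.9 / (262.9 + 9160) = 0.02790.
So the output falls by 2.79 %.

2.79 %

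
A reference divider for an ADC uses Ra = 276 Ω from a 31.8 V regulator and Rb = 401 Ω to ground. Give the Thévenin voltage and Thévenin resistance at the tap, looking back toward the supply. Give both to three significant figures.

V_th is the open-circuit tap voltage: 31.8 × 401/(276 + 401) = 18.8 V.
With the supply zeroed, Ra and Rb appear in parallel from the tap: R_th = Ra‖Rb = (276 × 401)/677.0 = 163 Ω.

V_th = 18.8 V, R_th = 163 Ω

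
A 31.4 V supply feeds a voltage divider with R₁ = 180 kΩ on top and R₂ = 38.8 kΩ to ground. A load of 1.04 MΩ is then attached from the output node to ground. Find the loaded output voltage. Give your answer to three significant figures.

V_out ≈ 5.40 V

The load sits in parallel with R₂: R₂‖R_L = (38.8 × 1040) / (38.8 + 1040) = 37.40 kΩ.
V_out = 31.4 × 37.40 / (180 + 37.40) = 31.4 × 37.40/217.4 = 5.40 V.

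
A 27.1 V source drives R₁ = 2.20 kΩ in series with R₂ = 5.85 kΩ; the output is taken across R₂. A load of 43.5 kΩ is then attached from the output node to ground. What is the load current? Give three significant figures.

R₂‖R_L = 5.157 kΩ; V_out = 27.1 × 5.157/7.357 = 19.00 V.
I_L = V_out / R_L = 19.00 / 43.5 kΩ = 0.437 mA.

I_L ≈ 0.437 mA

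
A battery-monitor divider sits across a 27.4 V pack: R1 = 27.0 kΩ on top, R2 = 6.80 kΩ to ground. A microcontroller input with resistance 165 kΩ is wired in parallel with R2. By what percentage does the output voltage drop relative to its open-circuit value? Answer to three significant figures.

3.19 %

The divider's output (Thévenin) resistance is R1‖R2 = 5.432 kΩ.
Fractional drop under load = R_th/(R_th + R_L) = 5.432 / (5.432 + 165) = 0.03187.
So the output falls by 3.19 %.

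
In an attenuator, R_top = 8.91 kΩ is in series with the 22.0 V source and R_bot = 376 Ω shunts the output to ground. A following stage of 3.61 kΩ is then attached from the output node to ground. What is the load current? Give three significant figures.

I_L ≈ 0.224 mA

R_bot‖R_L = 340.5 Ω; V_out = 22.0 × 340.5/9251 = 0.8099 V.
I_L = V_out / R_L = 0.8099 / 3.61 kΩ = 0.224 mA.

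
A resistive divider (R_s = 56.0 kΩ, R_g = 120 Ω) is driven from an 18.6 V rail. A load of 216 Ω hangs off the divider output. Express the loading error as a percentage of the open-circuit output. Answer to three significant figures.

35.7 %

The divider's output (Thévenin) resistance is R_s‖R_g = 119.7 Ω.
Fractional drop under load = R_th/(R_th + R_L) = 119.7 / (119.7 + 216) = 0.3567.
So the output falls by 35.7 %.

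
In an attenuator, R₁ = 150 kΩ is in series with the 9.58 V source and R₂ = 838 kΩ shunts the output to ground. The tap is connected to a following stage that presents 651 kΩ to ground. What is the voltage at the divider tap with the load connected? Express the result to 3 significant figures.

V_out ≈ 6.80 V

The load sits in parallel with R₂: R₂‖R_L = (838 × 651) / (838 + 651) = 366.4 kΩ.
V_out = 9.58 × 366.4 / (150 + 366.4) = 9.58 × 366.4/516.4 = 6.80 V.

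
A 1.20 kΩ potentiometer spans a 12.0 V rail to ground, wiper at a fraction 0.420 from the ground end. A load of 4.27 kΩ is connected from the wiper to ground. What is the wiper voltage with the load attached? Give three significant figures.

The wiper splits the pot into (1−α)R = 696.0 Ω above and αR = 504.0 Ω below.
Lower section ‖ load = 450.8 Ω.
V_wiper = 12.0 × 450.8/(696.0 + 450.8) = 4.72 V.

V ≈ 4.72 V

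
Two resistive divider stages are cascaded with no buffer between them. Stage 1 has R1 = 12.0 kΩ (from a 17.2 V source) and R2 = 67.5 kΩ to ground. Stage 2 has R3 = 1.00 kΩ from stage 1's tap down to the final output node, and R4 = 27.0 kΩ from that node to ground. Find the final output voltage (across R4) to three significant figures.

Stage 2 presents R3+R4 = 28.00 kΩ as a load on stage 1's tap.
Stage 1's lower leg becomes R2‖(R3+R4) = 19.79 kΩ, so V_mid = 17.2 × 19.79/31.79 = 10.71 V.
Stage 2 is itself unloaded: V_out = V_mid × R4/(R3+R4) = 10.71 × 27.0/28.00 = 10.3 V.

V_out ≈ 10.3 V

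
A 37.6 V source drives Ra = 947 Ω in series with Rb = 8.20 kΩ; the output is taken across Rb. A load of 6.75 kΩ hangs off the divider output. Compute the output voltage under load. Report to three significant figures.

The load sits in parallel with Rb: Rb‖R_L = (8200 × 6750) / (8200 + 6750) = 3702 Ω.
V_out = 37.6 × 3702 / (947 + 3702) = 37.6 × 3702/4649 = 29.9 V.

V_out ≈ 29.9 V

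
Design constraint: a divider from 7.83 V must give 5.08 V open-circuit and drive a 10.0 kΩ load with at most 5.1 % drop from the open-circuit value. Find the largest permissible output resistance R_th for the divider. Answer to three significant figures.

Loading drop = R_th/(R_th + R_L) ≤ 0.0510, so R_th ≤ R_L · ε/(1−ε) = 10.0 kΩ × 0.0510/0.9490 = 537 Ω.

R_th ≤ 537 Ω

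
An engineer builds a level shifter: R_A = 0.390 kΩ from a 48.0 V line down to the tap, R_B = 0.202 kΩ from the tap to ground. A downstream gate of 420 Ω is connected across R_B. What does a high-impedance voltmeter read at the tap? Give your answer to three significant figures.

V_out ≈ 12.4 V

The load sits in parallel with R_B: R_B‖R_L = (202 × 420) / (202 + 420) = 136.4 Ω.
V_out = 48.0 × 136.4 / (390 + 136.4) = 48.0 × 136.4/526.4 = 12.4 V.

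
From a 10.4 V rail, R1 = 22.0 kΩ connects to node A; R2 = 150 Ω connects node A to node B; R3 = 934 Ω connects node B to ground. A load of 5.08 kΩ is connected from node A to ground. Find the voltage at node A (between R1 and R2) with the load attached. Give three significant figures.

V ≈ 0.406 V

Below node A the series string R2+R3 = 1084 Ω sits in parallel with the 5080 Ω load: 893.4 Ω.
V_A = 10.4 × 893.4/(22000 + 893.4) = 0.406 V.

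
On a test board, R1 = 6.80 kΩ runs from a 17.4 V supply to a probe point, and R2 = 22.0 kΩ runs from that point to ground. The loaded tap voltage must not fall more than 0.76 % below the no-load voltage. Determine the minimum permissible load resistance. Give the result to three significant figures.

Output resistance R_th = R1‖R2 = (6.80 × 22.0)/28.80 = 5.194 kΩ.
The fractional drop is R_th/(R_th + R_L); requiring this ≤ 0.00760 gives R_L ≥ R_th(1/0.00760 − 1) = 5.194 × 130.6 = 678 kΩ.

R_L(min) ≈ 678 kΩ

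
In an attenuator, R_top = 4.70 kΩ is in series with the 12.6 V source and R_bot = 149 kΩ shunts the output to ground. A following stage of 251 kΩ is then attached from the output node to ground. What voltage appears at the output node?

V_out ≈ 12.0 V

The load sits in parallel with R_bot: R_bot‖R_L = (149 × 251) / (149 + 251) = 93.50 kΩ.
V_out = 12.6 × 93.50 / (4.70 + 93.50) = 12.6 × 93.50/98.20 = 12.0 V.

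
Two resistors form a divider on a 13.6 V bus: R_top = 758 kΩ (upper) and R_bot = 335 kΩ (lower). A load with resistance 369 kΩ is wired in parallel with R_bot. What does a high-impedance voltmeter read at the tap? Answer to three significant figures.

The load sits in parallel with R_bot: R_bot‖R_L = (335 × 369) / (335 + 369) = 175.6 kΩ.
V_out = 13.6 × 175.6 / (758 + 175.6) = 13.6 × 175.6/933.6 = 2.56 V.
(Unloaded it would have been 4.17 V.)

V_out ≈ 2.56 V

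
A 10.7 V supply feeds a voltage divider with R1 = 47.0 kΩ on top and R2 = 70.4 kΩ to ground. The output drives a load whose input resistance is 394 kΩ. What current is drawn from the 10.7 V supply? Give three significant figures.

R2‖R_L = 59.73 kΩ, so the source sees R1 + R2‖R_L = 106.7 kΩ.
I = 10.7 V / 106.7 kΩ = 0.100 mA.

I ≈ 0.100 mA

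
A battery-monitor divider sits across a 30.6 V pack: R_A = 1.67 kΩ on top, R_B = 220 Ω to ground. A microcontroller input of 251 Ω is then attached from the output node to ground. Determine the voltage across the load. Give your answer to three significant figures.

The load sits in parallel with R_B: R_B‖R_L = (220 × 251) / (220 + 251) = 117.2 Ω.
V_out = 30.6 × 117.2 / (1670 + 117.2) = 30.6 × 117.2/1787 = 2.01 V.
(Unloaded it would have been 3.56 V.)

V_out ≈ 2.01 V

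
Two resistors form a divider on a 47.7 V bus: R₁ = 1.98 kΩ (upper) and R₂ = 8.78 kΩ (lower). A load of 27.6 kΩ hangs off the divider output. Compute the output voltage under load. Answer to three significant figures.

V_out ≈ 36.8 V

The load sits in parallel with R₂: R₂‖R_L = (8.78 × 27.6) / (8.78 + 27.6) = 6.661 kΩ.
V_out = 47.7 × 6.661 / (1.98 + 6.661) = 47.7 × 6.661/8.641 = 36.8 V.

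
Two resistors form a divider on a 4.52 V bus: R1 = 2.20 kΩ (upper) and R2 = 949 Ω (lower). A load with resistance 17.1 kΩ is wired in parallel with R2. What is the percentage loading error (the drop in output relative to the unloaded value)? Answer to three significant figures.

3.73 %

The divider's output (Thévenin) resistance is R1‖R2 = 663.0 Ω.
Fractional drop under load = R_th/(R_th + R_L) = 663.0 / (663.0 + 17100) = 0.03732.
So the output falls by 3.73 %.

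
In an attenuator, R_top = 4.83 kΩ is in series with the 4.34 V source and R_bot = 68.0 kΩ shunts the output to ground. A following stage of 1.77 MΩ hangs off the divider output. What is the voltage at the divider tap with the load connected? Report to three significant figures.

V_out ≈ 4.04 V

The load sits in parallel with R_bot: R_bot‖R_L = (68.0 × 1770) / (68.0 + 1770) = 65.48 kΩ.
V_out = 4.34 × 65.48 / (4.83 + 65.48) = 4.34 × 65.48/70.31 = 4.04 V.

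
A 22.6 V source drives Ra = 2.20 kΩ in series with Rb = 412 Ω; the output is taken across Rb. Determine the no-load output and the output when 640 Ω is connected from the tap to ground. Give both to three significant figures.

Open-circuit: V = 22.6 × 412/(2200 + 412) = 3.56 V.
With the load, Rb becomes Rb‖R_L = 250.6 Ω, so V = 22.6 × 250.6/2451 = 2.31 V.

Unloaded: 3.56 V; loaded: 2.31 V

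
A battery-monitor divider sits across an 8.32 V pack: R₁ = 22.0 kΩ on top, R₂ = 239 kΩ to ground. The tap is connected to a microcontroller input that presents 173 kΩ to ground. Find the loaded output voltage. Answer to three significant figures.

V_out ≈ 6.82 V

The load sits in parallel with R₂: R₂‖R_L = (239 × 173) / (239 + 173) = 100.4 kΩ.
V_out = 8.32 × 100.4 / (22.0 + 100.4) = 8.32 × 100.4/122.4 = 6.82 V.
(Unloaded it would have been 7.62 V.)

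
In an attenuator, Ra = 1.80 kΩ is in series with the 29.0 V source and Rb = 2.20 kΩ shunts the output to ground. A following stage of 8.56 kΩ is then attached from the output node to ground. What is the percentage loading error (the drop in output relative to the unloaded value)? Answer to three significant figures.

10.4 %

Unloaded V = 29.0 × 2.20/4.000 = 15.950 V.
Loaded: Rb‖R_L = 1.750 kΩ, giving V = 29.0 × 1.750/3.550 = 14.297 V.
Drop = (15.950 − 14.297) / 15.950 = 10.4 %.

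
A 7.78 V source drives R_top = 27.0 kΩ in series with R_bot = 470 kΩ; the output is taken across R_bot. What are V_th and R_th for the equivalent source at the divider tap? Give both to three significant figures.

V_th = 7.36 V, R_th = 25.5 kΩ

V_th is the open-circuit tap voltage: 7.78 × 470/(27.0 + 470) = 7.36 V.
With the supply zeroed, R_top and R_bot appear in parallel from the tap: R_th = R_top‖R_bot = (27.0 × 470)/497.0 = 25.5 kΩ.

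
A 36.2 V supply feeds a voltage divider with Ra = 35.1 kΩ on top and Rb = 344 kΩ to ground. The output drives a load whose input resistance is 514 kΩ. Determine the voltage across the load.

The load sits in parallel with Rb: Rb‖R_L = (344 × 514) / (344 + 514) = 206.1 kΩ.
V_out = 36.2 × 206.1 / (35.1 + 206.1) = 36.2 × 206.1/241.2 = 30.9 V.

V_out ≈ 30.9 V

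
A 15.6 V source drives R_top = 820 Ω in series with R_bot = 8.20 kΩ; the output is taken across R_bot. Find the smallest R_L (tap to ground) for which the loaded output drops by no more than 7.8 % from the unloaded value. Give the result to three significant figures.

R_L(min) ≈ 8.81 kΩ

Output resistance R_th = R_top‖R_bot = (820 × 8200)/9020 = 745.5 Ω.
The fractional drop is R_th/(R_th + R_L); requiring this ≤ 0.0780 gives R_L ≥ R_th(1/0.0780 − 1) = 745.5 × 11.82 = 8.81 kΩ.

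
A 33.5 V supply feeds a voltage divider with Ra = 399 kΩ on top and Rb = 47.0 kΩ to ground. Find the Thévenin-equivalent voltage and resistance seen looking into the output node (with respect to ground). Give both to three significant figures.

V_th is the open-circuit tap voltage: 33.5 × 47.0/(399 + 47.0) = 3.53 V.
With the supply zeroed, Ra and Rb appear in parallel from the tap: R_th = Ra‖Rb = (399 × 47.0)/446.0 = 42.0 kΩ.

V_th = 3.53 V, R_th = 42.0 kΩ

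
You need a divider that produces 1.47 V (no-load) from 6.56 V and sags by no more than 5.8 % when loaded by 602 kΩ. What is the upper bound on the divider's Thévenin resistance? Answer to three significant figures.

R_th ≤ 37.1 kΩ

Loading drop = R_th/(R_th + R_L) ≤ 0.0580, so R_th ≤ R_L · ε/(1−ε) = 602 kΩ × 0.0580/0.9420 = 37.1 kΩ.
(Any R1, R2 with R2/(R1+R2) = 0.224 and R1‖R2 ≤ 37.1 kΩ will meet the spec.)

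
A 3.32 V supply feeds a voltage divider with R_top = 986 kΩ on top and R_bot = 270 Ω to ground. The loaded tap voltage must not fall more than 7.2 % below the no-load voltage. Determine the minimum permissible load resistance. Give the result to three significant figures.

Output resistance R_th = R_top‖R_bot = (986000 × 270)/986300 = 269.9 Ω.
The fractional drop is R_th/(R_th + R_L); requiring this ≤ 0.0720 gives R_L ≥ R_th(1/0.0720 − 1) = 269.9 × 12.89 = 3.48 kΩ.

R_L(min) ≈ 3.48 kΩ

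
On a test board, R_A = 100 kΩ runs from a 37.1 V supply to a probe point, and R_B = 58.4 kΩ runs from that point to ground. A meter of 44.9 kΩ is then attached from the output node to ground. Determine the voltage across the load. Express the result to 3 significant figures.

The load sits in parallel with R_B: R_B‖R_L = (58.4 × 44.9) / (58.4 + 44.9) = 25.38 kΩ.
V_out = 37.1 × 25.38 / (100 + 25.38) = 37.1 × 25.38/125.4 = 7.51 V.

V_out ≈ 7.51 V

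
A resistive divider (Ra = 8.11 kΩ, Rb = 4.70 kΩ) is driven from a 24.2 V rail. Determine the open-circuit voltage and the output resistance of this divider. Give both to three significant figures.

V_th = 8.88 V, R_th = 2.98 kΩ

V_th is the open-circuit tap voltage: 24.2 × 4.70/(8.11 + 4.70) = 8.88 V.
With the supply zeroed, Ra and Rb appear in parallel from the tap: R_th = Ra‖Rb = (8.11 × 4.70)/12.81 = 2.98 kΩ.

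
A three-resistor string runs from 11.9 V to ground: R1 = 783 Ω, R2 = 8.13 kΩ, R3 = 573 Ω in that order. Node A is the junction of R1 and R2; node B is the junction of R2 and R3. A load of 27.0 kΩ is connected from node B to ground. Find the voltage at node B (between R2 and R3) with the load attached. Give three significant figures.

V ≈ 0.705 V

At node B, R3 is in parallel with the load: R3‖R_L = 561.1 Ω.
Below node A the resistance is R2 + (R3‖R_L) = 8691 Ω, so V_A = 11.9 × 8691/9474 = 10.92 V.
Then V_B = V_A × (R3‖R_L)/(R2 + R3‖R_L) = 10.92 × 561.1/8691 = 0.705 V.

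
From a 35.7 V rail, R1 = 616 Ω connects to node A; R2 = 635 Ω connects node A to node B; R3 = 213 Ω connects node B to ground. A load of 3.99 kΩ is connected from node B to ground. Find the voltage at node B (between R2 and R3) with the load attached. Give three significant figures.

At node B, R3 is in parallel with the load: R3‖R_L = 202.2 Ω.
Below node A the resistance is R2 + (R3‖R_L) = 837.2 Ω, so V_A = 35.7 × 837.2/1453 = 20.57 V.
Then V_B = V_A × (R3‖R_L)/(R2 + R3‖R_L) = 20.57 × 202.2/837.2 = 4.97 V.

V ≈ 4.97 V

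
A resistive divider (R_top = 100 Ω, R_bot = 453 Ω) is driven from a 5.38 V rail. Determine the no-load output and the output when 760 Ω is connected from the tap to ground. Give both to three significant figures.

Open-circuit: V = 5.38 × 453/(100 + 453) = 4.41 V.
With the load, R_bot becomes R_bot‖R_L = 283.8 Ω, so V = 5.38 × 283.8/383.8 = 3.98 V.

Unloaded: 4.41 V; loaded: 3.98 V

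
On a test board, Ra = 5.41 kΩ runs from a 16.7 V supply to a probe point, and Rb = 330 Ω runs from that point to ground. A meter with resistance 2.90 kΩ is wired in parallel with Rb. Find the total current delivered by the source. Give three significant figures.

I ≈ 2.93 mA

Rb‖R_L = 296.3 Ω, so the source sees Ra + Rb‖R_L = 5706 Ω.
I = 16.7 V / 5706 Ω = 2.93 mA.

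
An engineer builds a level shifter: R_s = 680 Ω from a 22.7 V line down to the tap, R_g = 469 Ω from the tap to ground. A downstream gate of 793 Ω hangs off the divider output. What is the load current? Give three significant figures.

I_L ≈ 8.65 mA

R_g‖R_L = 294.7 Ω; V_out = 22.7 × 294.7/974.7 = 6.863 V.
I_L = V_out / R_L = 6.863 / 793 Ω = 8.65 mA.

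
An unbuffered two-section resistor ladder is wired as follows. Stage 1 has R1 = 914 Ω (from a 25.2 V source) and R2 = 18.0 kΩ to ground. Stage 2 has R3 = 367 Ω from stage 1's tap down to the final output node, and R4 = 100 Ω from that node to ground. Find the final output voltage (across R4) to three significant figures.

V_out ≈ 1.79 V

Stage 2 presents R3+R4 = 467.0 Ω as a load on stage 1's tap.
Stage 1's lower leg becomes R2‖(R3+R4) = 455.2 Ω, so V_mid = 25.2 × 455.2/1369 = 8.378 V.
Stage 2 is itself unloaded: V_out = V_mid × R4/(R3+R4) = 8.378 × 100/467.0 = 1.79 V.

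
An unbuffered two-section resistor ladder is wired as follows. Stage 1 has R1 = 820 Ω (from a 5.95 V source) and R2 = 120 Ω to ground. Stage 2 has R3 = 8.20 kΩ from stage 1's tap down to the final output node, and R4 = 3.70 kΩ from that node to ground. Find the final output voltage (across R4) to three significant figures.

Stage 2 presents R3+R4 = 11900 Ω as a load on stage 1's tap.
Stage 1's lower leg becomes R2‖(R3+R4) = 118.8 Ω, so V_mid = 5.95 × 118.8/938.8 = 0.7530 V.
Stage 2 is itself unloaded: V_out = V_mid × R4/(R3+R4) = 0.7530 × 3700/11900 = 0.234 V.

V_out ≈ 0.234 V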